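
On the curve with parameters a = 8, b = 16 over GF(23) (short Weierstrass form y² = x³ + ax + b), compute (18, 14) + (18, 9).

The two points share x = 18 and their y-coordinates satisfy 14 + 9 ≡ 0 (mod 23), so they are inverses. Their sum is O.

O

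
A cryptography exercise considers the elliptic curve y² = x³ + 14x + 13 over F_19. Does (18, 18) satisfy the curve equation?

no

y² = 18² ≡ 1; x³ + 14x + 13 = 6097 ≡ 17 (mod 19). 1 ≠ 17.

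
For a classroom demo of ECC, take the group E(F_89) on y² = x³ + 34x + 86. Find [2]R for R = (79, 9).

tangent at (79, 9): λ = (3·79² + 34)/(2·9) ≡ 67/18. 18⁻¹ ≡ 5 (mod 89), so λ ≡ 67·5 ≡ 68.
  x = λ² - 79 - 79 = 4624 - 158 ≡ 16; y = λ·(79 - 16) - 9 ≡ 3. → (16, 3)

(16, 3)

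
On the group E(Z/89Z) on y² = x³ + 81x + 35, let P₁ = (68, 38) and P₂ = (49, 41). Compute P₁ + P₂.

(68, 38) + (49, 41). λ = (41 - 38)/(49 - 68) ≡ 3/70 mod 89. 70⁻¹ ≡ 14 (mod 89) since 70·14 = 980 ≡ 1, so λ ≡ 42.
  x = λ² - 68 - 49 = 1764 - 117 ≡ 45; y = λ·(68 - 45) - 38 ≡ 38. → (45, 38)

(45, 38)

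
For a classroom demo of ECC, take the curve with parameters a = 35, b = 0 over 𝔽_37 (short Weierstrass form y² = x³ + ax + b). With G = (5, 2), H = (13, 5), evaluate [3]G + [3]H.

(3, 13)

First 3G:
Repeated addition: build up to 3G.
2G: tangent at (5, 2): λ = (3·5² + 35)/(2·2) ≡ 36/4. 4⁻¹ ≡ 28 (mod 37), so λ ≡ 36·28 ≡ 9.
  x = λ² - 5 - 5 = 81 - 10 ≡ 34; y = λ·(5 - 34) - 2 ≡ 33. → (34, 33)
3G: (34, 33) + (5, 2). λ = (2 - 33)/(5 - 34) ≡ 6/8 mod 37. 8⁻¹ ≡ 14 (mod 37) since 8·14 = 112 ≡ 1, so λ ≡ 10.
  x = λ² - 34 - 5 = 100 - 39 ≡ 24; y = λ·(34 - 24) - 33 ≡ 30. → (24, 30)
3G = (24, 30).
Next 3H:
Repeated addition: build up to 3H.
2H: tangent at (13, 5): λ = (3·13² + 35)/(2·5) ≡ 24/10. 10⁻¹ ≡ 26 (mod 37), so λ ≡ 24·26 ≡ 32.
  x = λ² - 13 - 13 = 1024 - 26 ≡ 36; y = λ·(13 - 36) - 5 ≡ 36. → (36, 36)
3H: (36, 36) + (13, 5). λ = (5 - 36)/(13 - 36) ≡ 6/14 mod 37. 14⁻¹ ≡ 8 (mod 37), so λ ≡ 11.
  x = λ² - 36 - 13 = 121 - 49 ≡ 35; y = λ·(36 - 35) - 36 ≡ 12. → (35, 12)
3H = (35, 12).
Finally 3G + 3H:
(24, 30) + (35, 12). λ = (12 - 30)/(35 - 24) ≡ 19/11 mod 37. 11⁻¹ ≡ 27 (mod 37), so λ ≡ 32.
  x = λ² - 24 - 35 = 1024 - 59 ≡ 3; y = λ·(24 - 3) - 30 ≡ 13. → (3, 13)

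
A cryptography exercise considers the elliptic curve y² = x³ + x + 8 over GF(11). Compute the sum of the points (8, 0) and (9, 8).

(3, 7)

(8, 0) + (9, 8). λ = (8 - 0)/(9 - 8) ≡ 8/1 mod 11. 1⁻¹ ≡ 1 (mod 11) since 1·1 = 1 ≡ 1, so λ ≡ 8.
  x = λ² - 8 - 9 = 64 - 17 ≡ 3; y = λ·(8 - 3) - 0 ≡ 7. → (3, 7)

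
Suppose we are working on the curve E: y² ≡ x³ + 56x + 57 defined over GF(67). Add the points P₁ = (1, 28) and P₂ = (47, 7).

(1, 28) + (47, 7). λ = (7 - 28)/(47 - 1) ≡ 46/46 mod 67. 46⁻¹ ≡ 51 (mod 67) since 46·51 = 2346 ≡ 1, so λ ≡ 1.
  x = λ² - 1 - 47 = 1 - 48 ≡ 20; y = λ·(1 - 20) - 28 ≡ 20. → (20, 20)

(20, 20)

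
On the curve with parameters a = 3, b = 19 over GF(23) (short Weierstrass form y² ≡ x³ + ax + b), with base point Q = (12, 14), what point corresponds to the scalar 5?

Repeated addition: build up to 5Q.
2Q: tangent at (12, 14): λ = (3·12² + 3)/(2·14) ≡ 21/5. 5⁻¹ ≡ 14 (mod 23) since 5·14 = 70 ≡ 1, so λ ≡ 21·14 ≡ 18.
  x = λ² - 12 - 12 = 324 - 24 ≡ 1; y = λ·(12 - 1) - 14 ≡ 0. → (1, 0)
3Q: (1, 0) + (12, 14). λ = (14 - 0)/(12 - 1) ≡ 14/11 mod 23. 11⁻¹ ≡ 21 (mod 23) since 11·21 = 231 ≡ 1, so λ ≡ 18.
  x = λ² - 1 - 12 = 324 - 13 ≡ 12; y = λ·(1 - 12) - 0 ≡ 9. → (12, 9)
4Q: (12, 9) + (12, 14): same x and y₁ ≡ -y₂, so the sum is O.
5Q: O + (12, 14) = (12, 14) (identity).

(12, 14)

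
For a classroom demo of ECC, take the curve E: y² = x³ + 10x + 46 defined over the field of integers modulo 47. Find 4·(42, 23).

Write Q = (42, 23).
Double-and-add on 4 = (100)₂. Start with Q = (42, 23) for the leading 1-bit.
double: tangent at (42, 23): λ = (3·42² + 10)/(2·23) ≡ 38/46. 46⁻¹ ≡ 46 (mod 47) since 46·46 = 2116 ≡ 1, so λ ≡ 38·46 ≡ 9.
  x = λ² - 42 - 42 = 81 - 84 ≡ 44; y = λ·(42 - 44) - 23 ≡ 6. → (44, 6)
double: tangent at (44, 6): λ = (3·44² + 10)/(2·6) ≡ 37/12. 12⁻¹ ≡ 4 (mod 47), so λ ≡ 37·4 ≡ 7.
  x = λ² - 44 - 44 = 49 - 88 ≡ 8; y = λ·(44 - 8) - 6 ≡ 11. → (8, 11)

(8, 11)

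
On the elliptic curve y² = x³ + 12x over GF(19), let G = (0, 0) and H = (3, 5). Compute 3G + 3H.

(7, 3)

First 3G:
Repeated addition: build up to 3G.
2G: (0, 0) + (0, 0): same x and y₁ ≡ -y₂, so the sum is 𝒪.
3G: 𝒪 + (0, 0) = (0, 0) (identity).
3G = (0, 0).
Next 3H:
Repeated addition: build up to 3H.
2H: tangent at (3, 5): λ = (3·3² + 12)/(2·5) ≡ 1/10. 10⁻¹ ≡ 2 (mod 19), so λ ≡ 1·2 ≡ 2.
  x = λ² - 3 - 3 = 4 - 6 ≡ 17; y = λ·(3 - 17) - 5 ≡ 5. → (17, 5)
3H: (17, 5) + (3, 5). λ = (5 - 5)/(3 - 17) ≡ 0/5 mod 19. 5⁻¹ ≡ 4 (mod 19), so λ ≡ 0.
  x = λ² - 17 - 3 = 0 - 20 ≡ 18; y = λ·(17 - 18) - 5 ≡ 14. → (18, 14)
3H = (18, 14).
Finally 3G + 3H:
(0, 0) + (18, 14). λ = (14 - 0)/(18 - 0) ≡ 14/18 mod 19. 18⁻¹ ≡ 18 (mod 19) since 18·18 = 324 ≡ 1, so λ ≡ 5.
  x = λ² - 0 - 18 = 25 - 18 ≡ 7; y = λ·(0 - 7) - 0 ≡ 3. → (7, 3)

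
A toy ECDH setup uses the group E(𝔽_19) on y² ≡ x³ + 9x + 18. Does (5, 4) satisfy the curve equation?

y² = 4² ≡ 16; x³ + 9x + 18 = 188 ≡ 17 (mod 19). 16 ≠ 17.

no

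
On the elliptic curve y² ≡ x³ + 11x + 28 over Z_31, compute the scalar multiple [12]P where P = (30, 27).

Double-and-add on 12 = (1100)₂. Start with P = (30, 27) for the leading 1-bit.
double: tangent at (30, 27): λ = (3·30² + 11)/(2·27) ≡ 14/23. 23⁻¹ ≡ 27 (mod 31), so λ ≡ 14·27 ≡ 6.
  x = λ² - 30 - 30 = 36 - 60 ≡ 7; y = λ·(30 - 7) - 27 ≡ 18. → (7, 18)
add P: (7, 18) + (30, 27). λ = (27 - 18)/(30 - 7) ≡ 9/23 mod 31. 23⁻¹ ≡ 27 (mod 31), so λ ≡ 26.
  x = λ² - 7 - 30 = 676 - 37 ≡ 19; y = λ·(7 - 19) - 18 ≡ 11. → (19, 11)
double: tangent at (19, 11): λ = (3·19² + 11)/(2·11) ≡ 9/22. 22⁻¹ ≡ 24 (mod 31) since 22·24 = 528 ≡ 1, so λ ≡ 9·24 ≡ 30.
  x = λ² - 19 - 19 = 900 - 38 ≡ 25; y = λ·(19 - 25) - 11 ≡ 26. → (25, 26)
double: tangent at (25, 26): λ = (3·25² + 11)/(2·26) ≡ 26/21. 21⁻¹ ≡ 3 (mod 31), so λ ≡ 26·3 ≡ 16.
  x = λ² - 25 - 25 = 256 - 50 ≡ 20; y = λ·(25 - 20) - 26 ≡ 23. → (20, 23)

(20, 23)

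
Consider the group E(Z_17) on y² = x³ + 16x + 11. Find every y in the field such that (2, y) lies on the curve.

x³ + 16x + 11 = 51 ≡ 0 (mod 17).
Only y = 0 satisfies y² ≡ 0.

0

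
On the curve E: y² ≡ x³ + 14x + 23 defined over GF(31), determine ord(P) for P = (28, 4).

2P: tangent at (28, 4): λ = (3·28² + 14)/(2·4) ≡ 10/8. 8⁻¹ ≡ 4 (mod 31), so λ ≡ 10·4 ≡ 9.
  x = λ² - 28 - 28 = 81 - 56 ≡ 25; y = λ·(28 - 25) - 4 ≡ 23. → (25, 23)
3P: (25, 23) + (28, 4). λ = (4 - 23)/(28 - 25) ≡ 12/3 mod 31. 3⁻¹ ≡ 21 (mod 31), so λ ≡ 4.
  x = λ² - 25 - 28 = 16 - 53 ≡ 25; y = λ·(25 - 25) - 23 ≡ 8. → (25, 8)
4P: (25, 8) + (28, 4). λ = (4 - 8)/(28 - 25) ≡ 27/3 mod 31. 3⁻¹ ≡ 21 (mod 31) since 3·21 = 63 ≡ 1, so λ ≡ 9.
  x = λ² - 25 - 28 = 81 - 53 ≡ 28; y = λ·(25 - 28) - 8 ≡ 27. → (28, 27)
5P: (28, 27) + (28, 4): same x and y₁ ≡ -y₂, so the sum is ∞.
5P = ∞, so the order is 5.

5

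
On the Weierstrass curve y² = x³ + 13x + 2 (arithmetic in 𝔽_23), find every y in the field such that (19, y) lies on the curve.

x³ + 13x + 2 = 7108 ≡ 1 (mod 23).
Square roots of 1 mod 23: 1 and 22 (since 1² = 1 ≡ 1).

1, 22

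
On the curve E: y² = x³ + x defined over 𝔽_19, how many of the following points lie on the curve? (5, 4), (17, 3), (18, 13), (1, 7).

3

(5, 4): 4² ≡ 16, rhs ≡ 16 → on.
(17, 3): 3² ≡ 9, rhs ≡ 9 → on.
(18, 13): 13² ≡ 17, rhs ≡ 17 → on.
(1, 7): 7² ≡ 11, rhs ≡ 2 → off.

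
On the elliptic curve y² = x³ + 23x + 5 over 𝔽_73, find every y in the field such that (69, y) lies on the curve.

none

x³ + 23x + 5 = 330101 ≡ 68 (mod 73).
68 is a non-residue mod 73; no y exists.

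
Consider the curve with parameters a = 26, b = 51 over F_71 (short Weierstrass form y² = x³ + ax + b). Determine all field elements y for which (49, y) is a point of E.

x³ + 26x + 51 = 118974 ≡ 49 (mod 71).
Square roots of 49 mod 71: 7 and 64 (since 7² = 49 ≡ 49).

7, 64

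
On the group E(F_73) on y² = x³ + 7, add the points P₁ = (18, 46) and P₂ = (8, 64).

(59, 57)

(18, 46) + (8, 64). λ = (64 - 46)/(8 - 18) ≡ 18/63 mod 73. 63⁻¹ ≡ 51 (mod 73), so λ ≡ 42.
  x = λ² - 18 - 8 = 1764 - 26 ≡ 59; y = λ·(18 - 59) - 46 ≡ 57. → (59, 57)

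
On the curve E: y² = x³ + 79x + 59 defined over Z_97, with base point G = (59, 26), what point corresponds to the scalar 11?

(51, 39)

Repeated addition: build up to 11G.
2G: tangent at (59, 26): λ = (3·59² + 79)/(2·26) ≡ 46/52. 52⁻¹ ≡ 28 (mod 97), so λ ≡ 46·28 ≡ 27.
  x = λ² - 59 - 59 = 729 - 118 ≡ 29; y = λ·(59 - 29) - 26 ≡ 8. → (29, 8)
3G: (29, 8) + (59, 26). λ = (26 - 8)/(59 - 29) ≡ 18/30 mod 97. 30⁻¹ ≡ 55 (mod 97) since 30·55 = 1650 ≡ 1, so λ ≡ 20.
  x = λ² - 29 - 59 = 400 - 88 ≡ 21; y = λ·(29 - 21) - 8 ≡ 55. → (21, 55)
4G: (21, 55) + (59, 26). λ = (26 - 55)/(59 - 21) ≡ 68/38 mod 97. 38⁻¹ ≡ 23 (mod 97), so λ ≡ 12.
  x = λ² - 21 - 59 = 144 - 80 ≡ 64; y = λ·(21 - 64) - 55 ≡ 11. → (64, 11)
5G: (64, 11) + (59, 26). λ = (26 - 11)/(59 - 64) ≡ 15/92 mod 97. 92⁻¹ ≡ 58 (mod 97), so λ ≡ 94.
  x = λ² - 64 - 59 = 8836 - 123 ≡ 80; y = λ·(64 - 80) - 11 ≡ 37. → (80, 37)
6G: (80, 37) + (59, 26). λ = (26 - 37)/(59 - 80) ≡ 86/76 mod 97. 76⁻¹ ≡ 60 (mod 97) since 76·60 = 4560 ≡ 1, so λ ≡ 19.
  x = λ² - 80 - 59 = 361 - 139 ≡ 28; y = λ·(80 - 28) - 37 ≡ 78. → (28, 78)
7G: (28, 78) + (59, 26). λ = (26 - 78)/(59 - 28) ≡ 45/31 mod 97. 31⁻¹ ≡ 72 (mod 97) since 31·72 = 2232 ≡ 1, so λ ≡ 39.
  x = λ² - 28 - 59 = 1521 - 87 ≡ 76; y = λ·(28 - 76) - 78 ≡ 87. → (76, 87)
8G: (76, 87) + (59, 26). λ = (26 - 87)/(59 - 76) ≡ 36/80 mod 97. 80⁻¹ ≡ 57 (mod 97) since 80·57 = 4560 ≡ 1, so λ ≡ 15.
  x = λ² - 76 - 59 = 225 - 135 ≡ 90; y = λ·(76 - 90) - 87 ≡ 91. → (90, 91)
9G: (90, 91) + (59, 26). λ = (26 - 91)/(59 - 90) ≡ 32/66 mod 97. 66⁻¹ ≡ 25 (mod 97), so λ ≡ 24.
  x = λ² - 90 - 59 = 576 - 149 ≡ 39; y = λ·(90 - 39) - 91 ≡ 66. → (39, 66)
10G: (39, 66) + (59, 26). λ = (26 - 66)/(59 - 39) ≡ 57/20 mod 97. 20⁻¹ ≡ 34 (mod 97), so λ ≡ 95.
  x = λ² - 39 - 59 = 9025 - 98 ≡ 3; y = λ·(39 - 3) - 66 ≡ 56. → (3, 56)
11G: (3, 56) + (59, 26). λ = (26 - 56)/(59 - 3) ≡ 67/56 mod 97. 56⁻¹ ≡ 26 (mod 97), so λ ≡ 93.
  x = λ² - 3 - 59 = 8649 - 62 ≡ 51; y = λ·(3 - 51) - 56 ≡ 39. → (51, 39)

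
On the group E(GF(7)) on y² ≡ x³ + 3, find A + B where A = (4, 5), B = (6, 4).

(6, 3)

(4, 5) + (6, 4). λ = (4 - 5)/(6 - 4) ≡ 6/2 mod 7. 2⁻¹ ≡ 4 (mod 7), so λ ≡ 3.
  x = λ² - 4 - 6 = 9 - 10 ≡ 6; y = λ·(4 - 6) - 5 ≡ 3. → (6, 3)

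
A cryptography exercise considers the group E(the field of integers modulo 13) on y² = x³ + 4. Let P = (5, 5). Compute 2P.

(4, 9)

tangent at (5, 5): λ = (3·5² + 0)/(2·5) ≡ 10/10. 10⁻¹ ≡ 4 (mod 13), so λ ≡ 10·4 ≡ 1.
  x = λ² - 5 - 5 = 1 - 10 ≡ 4; y = λ·(5 - 4) - 5 ≡ 9. → (4, 9)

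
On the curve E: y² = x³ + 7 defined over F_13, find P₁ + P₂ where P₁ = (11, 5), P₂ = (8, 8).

(11, 5) + (8, 8). λ = (8 - 5)/(8 - 11) ≡ 3/10 mod 13. 10⁻¹ ≡ 4 (mod 13) since 10·4 = 40 ≡ 1, so λ ≡ 12.
  x = λ² - 11 - 8 = 144 - 19 ≡ 8; y = λ·(11 - 8) - 5 ≡ 5. → (8, 5)

(8, 5)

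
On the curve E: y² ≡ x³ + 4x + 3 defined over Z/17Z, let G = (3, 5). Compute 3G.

(15, 15)

Repeated addition: build up to 3G.
2G: tangent at (3, 5): λ = (3·3² + 4)/(2·5) ≡ 14/10. 10⁻¹ ≡ 12 (mod 17) since 10·12 = 120 ≡ 1, so λ ≡ 14·12 ≡ 15.
  x = λ² - 3 - 3 = 225 - 6 ≡ 15; y = λ·(3 - 15) - 5 ≡ 2. → (15, 2)
3G: (15, 2) + (3, 5). λ = (5 - 2)/(3 - 15) ≡ 3/5 mod 17. 5⁻¹ ≡ 7 (mod 17), so λ ≡ 4.
  x = λ² - 15 - 3 = 16 - 18 ≡ 15; y = λ·(15 - 15) - 2 ≡ 15. → (15, 15)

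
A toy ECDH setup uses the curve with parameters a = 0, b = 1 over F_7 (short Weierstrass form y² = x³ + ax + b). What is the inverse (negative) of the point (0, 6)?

-(0, 6) = (0, -6 mod 7) = (0, 1).

(0, 1)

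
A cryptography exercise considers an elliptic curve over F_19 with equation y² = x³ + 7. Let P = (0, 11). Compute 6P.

Double-and-add on 6 = (110)₂. Start with P = (0, 11) for the leading 1-bit.
double: tangent at (0, 11): λ = (3·0² + 0)/(2·11) ≡ 0/3. 3⁻¹ ≡ 13 (mod 19) since 3·13 = 39 ≡ 1, so λ ≡ 0·13 ≡ 0.
  x = λ² - 0 - 0 = 0 - 0 ≡ 0; y = λ·(0 - 0) - 11 ≡ 8. → (0, 8)
add P: (0, 8) + (0, 11): same x and y₁ ≡ -y₂, so the sum is O.
double: O + O = O (identity).

O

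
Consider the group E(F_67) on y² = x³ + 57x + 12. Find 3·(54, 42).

Write Q = (54, 42).
Repeated addition: build up to 3Q.
2Q: tangent at (54, 42): λ = (3·54² + 57)/(2·42) ≡ 28/17. 17⁻¹ ≡ 4 (mod 67) since 17·4 = 68 ≡ 1, so λ ≡ 28·4 ≡ 45.
  x = λ² - 54 - 54 = 2025 - 108 ≡ 41; y = λ·(54 - 41) - 42 ≡ 7. → (41, 7)
3Q: (41, 7) + (54, 42). λ = (42 - 7)/(54 - 41) ≡ 35/13 mod 67. 13⁻¹ ≡ 31 (mod 67) since 13·31 = 403 ≡ 1, so λ ≡ 13.
  x = λ² - 41 - 54 = 169 - 95 ≡ 7; y = λ·(41 - 7) - 7 ≡ 33. → (7, 33)

(7, 33)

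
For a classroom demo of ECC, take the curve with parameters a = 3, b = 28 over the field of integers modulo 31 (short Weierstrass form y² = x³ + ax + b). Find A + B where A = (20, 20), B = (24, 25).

(6, 13)

(20, 20) + (24, 25). λ = (25 - 20)/(24 - 20) ≡ 5/4 mod 31. 4⁻¹ ≡ 8 (mod 31) since 4·8 = 32 ≡ 1, so λ ≡ 9.
  x = λ² - 20 - 24 = 81 - 44 ≡ 6; y = λ·(20 - 6) - 20 ≡ 13. → (6, 13)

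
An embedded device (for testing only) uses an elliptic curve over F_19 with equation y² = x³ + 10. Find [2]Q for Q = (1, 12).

tangent at (1, 12): λ = (3·1² + 0)/(2·12) ≡ 3/5. 5⁻¹ ≡ 4 (mod 19), so λ ≡ 3·4 ≡ 12.
  x = λ² - 1 - 1 = 144 - 2 ≡ 9; y = λ·(1 - 9) - 12 ≡ 6. → (9, 6)

(9, 6)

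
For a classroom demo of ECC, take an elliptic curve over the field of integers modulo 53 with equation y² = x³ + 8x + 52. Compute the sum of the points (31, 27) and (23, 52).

(51, 9)

(31, 27) + (23, 52). λ = (52 - 27)/(23 - 31) ≡ 25/45 mod 53. 45⁻¹ ≡ 33 (mod 53), so λ ≡ 30.
  x = λ² - 31 - 23 = 900 - 54 ≡ 51; y = λ·(31 - 51) - 27 ≡ 9. → (51, 9)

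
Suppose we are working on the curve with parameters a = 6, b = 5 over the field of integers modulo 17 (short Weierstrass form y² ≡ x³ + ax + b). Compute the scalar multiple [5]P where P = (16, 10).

(11, 12)

Repeated addition: build up to 5P.
2P: tangent at (16, 10): λ = (3·16² + 6)/(2·10) ≡ 9/3. 3⁻¹ ≡ 6 (mod 17) since 3·6 = 18 ≡ 1, so λ ≡ 9·6 ≡ 3.
  x = λ² - 16 - 16 = 9 - 32 ≡ 11; y = λ·(16 - 11) - 10 ≡ 5. → (11, 5)
3P: (11, 5) + (16, 10). λ = (10 - 5)/(16 - 11) ≡ 5/5 mod 17. 5⁻¹ ≡ 7 (mod 17), so λ ≡ 1.
  x = λ² - 11 - 16 = 1 - 27 ≡ 8; y = λ·(11 - 8) - 5 ≡ 15. → (8, 15)
4P: (8, 15) + (16, 10). λ = (10 - 15)/(16 - 8) ≡ 12/8 mod 17. 8⁻¹ ≡ 15 (mod 17) since 8·15 = 120 ≡ 1, so λ ≡ 10.
  x = λ² - 8 - 16 = 100 - 24 ≡ 8; y = λ·(8 - 8) - 15 ≡ 2. → (8, 2)
5P: (8, 2) + (16, 10). λ = (10 - 2)/(16 - 8) ≡ 8/8 mod 17. 8⁻¹ ≡ 15 (mod 17) since 8·15 = 120 ≡ 1, so λ ≡ 1.
  x = λ² - 8 - 16 = 1 - 24 ≡ 11; y = λ·(8 - 11) - 2 ≡ 12. → (11, 12)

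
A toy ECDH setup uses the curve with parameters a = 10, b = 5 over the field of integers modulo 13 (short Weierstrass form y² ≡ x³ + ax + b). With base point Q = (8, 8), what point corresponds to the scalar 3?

Repeated addition: build up to 3Q.
2Q: tangent at (8, 8): λ = (3·8² + 10)/(2·8) ≡ 7/3. 3⁻¹ ≡ 9 (mod 13), so λ ≡ 7·9 ≡ 11.
  x = λ² - 8 - 8 = 121 - 16 ≡ 1; y = λ·(8 - 1) - 8 ≡ 4. → (1, 4)
3Q: (1, 4) + (8, 8). λ = (8 - 4)/(8 - 1) ≡ 4/7 mod 13. 7⁻¹ ≡ 2 (mod 13), so λ ≡ 8.
  x = λ² - 1 - 8 = 64 - 9 ≡ 3; y = λ·(1 - 3) - 4 ≡ 6. → (3, 6)

(3, 6)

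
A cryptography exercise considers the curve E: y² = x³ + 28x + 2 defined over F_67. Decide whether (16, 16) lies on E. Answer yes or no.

y² = 16² ≡ 55; x³ + 28x + 2 = 4546 ≡ 57 (mod 67). 55 ≠ 57.

no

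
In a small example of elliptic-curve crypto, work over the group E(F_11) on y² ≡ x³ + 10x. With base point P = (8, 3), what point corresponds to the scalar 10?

(4, 4)

Double-and-add on 10 = (1010)₂. Start with P = (8, 3) for the leading 1-bit.
double: tangent at (8, 3): λ = (3·8² + 10)/(2·3) ≡ 4/6. 6⁻¹ ≡ 2 (mod 11) since 6·2 = 12 ≡ 1, so λ ≡ 4·2 ≡ 8.
  x = λ² - 8 - 8 = 64 - 16 ≡ 4; y = λ·(8 - 4) - 3 ≡ 7. → (4, 7)
double: tangent at (4, 7): λ = (3·4² + 10)/(2·7) ≡ 3/3. 3⁻¹ ≡ 4 (mod 11), so λ ≡ 3·4 ≡ 1.
  x = λ² - 4 - 4 = 1 - 8 ≡ 4; y = λ·(4 - 4) - 7 ≡ 4. → (4, 4)
add P: (4, 4) + (8, 3). λ = (3 - 4)/(8 - 4) ≡ 10/4 mod 11. 4⁻¹ ≡ 3 (mod 11) since 4·3 = 12 ≡ 1, so λ ≡ 8.
  x = λ² - 4 - 8 = 64 - 12 ≡ 8; y = λ·(4 - 8) - 4 ≡ 8. → (8, 8)
double: tangent at (8, 8): λ = (3·8² + 10)/(2·8) ≡ 4/5. 5⁻¹ ≡ 9 (mod 11) since 5·9 = 45 ≡ 1, so λ ≡ 4·9 ≡ 3.
  x = λ² - 8 - 8 = 9 - 16 ≡ 4; y = λ·(8 - 4) - 8 ≡ 4. → (4, 4)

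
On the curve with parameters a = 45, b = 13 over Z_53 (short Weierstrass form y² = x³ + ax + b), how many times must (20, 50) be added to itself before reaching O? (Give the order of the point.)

2P: tangent at (20, 50): λ = (3·20² + 45)/(2·50) ≡ 26/47. 47⁻¹ ≡ 44 (mod 53), so λ ≡ 26·44 ≡ 31.
  x = λ² - 20 - 20 = 961 - 40 ≡ 20; y = λ·(20 - 20) - 50 ≡ 3. → (20, 3)
3P: (20, 3) + (20, 50): same x and y₁ ≡ -y₂, so the sum is O.
3P = O, so the order is 3.

3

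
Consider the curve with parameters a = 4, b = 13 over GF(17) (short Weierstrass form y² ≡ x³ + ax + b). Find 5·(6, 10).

O

Write P = (6, 10).
Double-and-add on 5 = (101)₂. Start with P = (6, 10) for the leading 1-bit.
double: tangent at (6, 10): λ = (3·6² + 4)/(2·10) ≡ 10/3. 3⁻¹ ≡ 6 (mod 17) since 3·6 = 18 ≡ 1, so λ ≡ 10·6 ≡ 9.
  x = λ² - 6 - 6 = 81 - 12 ≡ 1; y = λ·(6 - 1) - 10 ≡ 1. → (1, 1)
double: tangent at (1, 1): λ = (3·1² + 4)/(2·1) ≡ 7/2. 2⁻¹ ≡ 9 (mod 17), so λ ≡ 7·9 ≡ 12.
  x = λ² - 1 - 1 = 144 - 2 ≡ 6; y = λ·(1 - 6) - 1 ≡ 7. → (6, 7)
add P: (6, 7) + (6, 10): same x and y₁ ≡ -y₂, so the sum is O.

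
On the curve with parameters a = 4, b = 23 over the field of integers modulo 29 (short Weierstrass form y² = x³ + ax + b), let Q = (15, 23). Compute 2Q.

(0, 20)

tangent at (15, 23): λ = (3·15² + 4)/(2·23) ≡ 12/17. 17⁻¹ ≡ 12 (mod 29) since 17·12 = 204 ≡ 1, so λ ≡ 12·12 ≡ 28.
  x = λ² - 15 - 15 = 784 - 30 ≡ 0; y = λ·(15 - 0) - 23 ≡ 20. → (0, 20)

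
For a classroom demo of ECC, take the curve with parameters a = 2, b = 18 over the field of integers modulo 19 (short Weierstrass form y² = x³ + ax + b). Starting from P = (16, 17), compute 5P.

Double-and-add on 5 = (101)₂. Start with P = (16, 17) for the leading 1-bit.
double: tangent at (16, 17): λ = (3·16² + 2)/(2·17) ≡ 10/15. 15⁻¹ ≡ 14 (mod 19) since 15·14 = 210 ≡ 1, so λ ≡ 10·14 ≡ 7.
  x = λ² - 16 - 16 = 49 - 32 ≡ 17; y = λ·(16 - 17) - 17 ≡ 14. → (17, 14)
double: tangent at (17, 14): λ = (3·17² + 2)/(2·14) ≡ 14/9. 9⁻¹ ≡ 17 (mod 19), so λ ≡ 14·17 ≡ 10.
  x = λ² - 17 - 17 = 100 - 34 ≡ 9; y = λ·(17 - 9) - 14 ≡ 9. → (9, 9)
add P: (9, 9) + (16, 17). λ = (17 - 9)/(16 - 9) ≡ 8/7 mod 19. 7⁻¹ ≡ 11 (mod 19), so λ ≡ 12.
  x = λ² - 9 - 16 = 144 - 25 ≡ 5; y = λ·(9 - 5) - 9 ≡ 1. → (5, 1)

(5, 1)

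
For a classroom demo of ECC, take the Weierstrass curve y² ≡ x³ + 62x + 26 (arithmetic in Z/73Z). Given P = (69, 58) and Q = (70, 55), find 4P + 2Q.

(43, 72)

First 4P:
Double-and-add on 4 = (100)₂. Start with P = (69, 58) for the leading 1-bit.
double: tangent at (69, 58): λ = (3·69² + 62)/(2·58) ≡ 37/43. 43⁻¹ ≡ 17 (mod 73) since 43·17 = 731 ≡ 1, so λ ≡ 37·17 ≡ 45.
  x = λ² - 69 - 69 = 2025 - 138 ≡ 62; y = λ·(69 - 62) - 58 ≡ 38. → (62, 38)
double: tangent at (62, 38): λ = (3·62² + 62)/(2·38) ≡ 60/3. 3⁻¹ ≡ 49 (mod 73), so λ ≡ 60·49 ≡ 20.
  x = λ² - 62 - 62 = 400 - 124 ≡ 57; y = λ·(62 - 57) - 38 ≡ 62. → (57, 62)
4P = (57, 62).
Next 2Q:
Repeated addition: build up to 2Q.
2Q: tangent at (70, 55): λ = (3·70² + 62)/(2·55) ≡ 16/37. 37⁻¹ ≡ 2 (mod 73), so λ ≡ 16·2 ≡ 32.
  x = λ² - 70 - 70 = 1024 - 140 ≡ 8; y = λ·(70 - 8) - 55 ≡ 31. → (8, 31)
2Q = (8, 31).
Finally 4P + 2Q:
(57, 62) + (8, 31). λ = (31 - 62)/(8 - 57) ≡ 42/24 mod 73. 24⁻¹ ≡ 70 (mod 73), so λ ≡ 20.
  x = λ² - 57 - 8 = 400 - 65 ≡ 43; y = λ·(57 - 43) - 62 ≡ 72. → (43, 72)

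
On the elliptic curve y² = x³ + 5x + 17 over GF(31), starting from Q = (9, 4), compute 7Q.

(13, 27)

Repeated addition: build up to 7Q.
2Q: tangent at (9, 4): λ = (3·9² + 5)/(2·4) ≡ 0/8. 8⁻¹ ≡ 4 (mod 31) since 8·4 = 32 ≡ 1, so λ ≡ 0·4 ≡ 0.
  x = λ² - 9 - 9 = 0 - 18 ≡ 13; y = λ·(9 - 13) - 4 ≡ 27. → (13, 27)
3Q: (13, 27) + (9, 4). λ = (4 - 27)/(9 - 13) ≡ 8/27 mod 31. 27⁻¹ ≡ 23 (mod 31) since 27·23 = 621 ≡ 1, so λ ≡ 29.
  x = λ² - 13 - 9 = 841 - 22 ≡ 13; y = λ·(13 - 13) - 27 ≡ 4. → (13, 4)
4Q: (13, 4) + (9, 4). λ = (4 - 4)/(9 - 13) ≡ 0/27 mod 31. 27⁻¹ ≡ 23 (mod 31) since 27·23 = 621 ≡ 1, so λ ≡ 0.
  x = λ² - 13 - 9 = 0 - 22 ≡ 9; y = λ·(13 - 9) - 4 ≡ 27. → (9, 27)
5Q: (9, 27) + (9, 4): same x and y₁ ≡ -y₂, so the sum is 𝒪.
6Q: 𝒪 + (9, 4) = (9, 4) (identity).
7Q: tangent at (9, 4): λ = (3·9² + 5)/(2·4) ≡ 0/8. 8⁻¹ ≡ 4 (mod 31) since 8·4 = 32 ≡ 1, so λ ≡ 0·4 ≡ 0.
  x = λ² - 9 - 9 = 0 - 18 ≡ 13; y = λ·(9 - 13) - 4 ≡ 27. → (13, 27)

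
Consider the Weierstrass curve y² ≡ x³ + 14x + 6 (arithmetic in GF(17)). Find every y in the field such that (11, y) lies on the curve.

none

x³ + 14x + 6 = 1491 ≡ 12 (mod 17).
12 is a non-residue mod 17; no y exists.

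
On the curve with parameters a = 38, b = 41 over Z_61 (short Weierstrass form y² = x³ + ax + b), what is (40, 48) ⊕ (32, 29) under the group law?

(40, 48) + (32, 29). λ = (29 - 48)/(32 - 40) ≡ 42/53 mod 61. 53⁻¹ ≡ 38 (mod 61), so λ ≡ 10.
  x = λ² - 40 - 32 = 100 - 72 ≡ 28; y = λ·(40 - 28) - 48 ≡ 11. → (28, 11)

(28, 11)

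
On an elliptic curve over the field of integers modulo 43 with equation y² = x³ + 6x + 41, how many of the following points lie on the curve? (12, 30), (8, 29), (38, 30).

0

(12, 30): 30² ≡ 40, rhs ≡ 35 → off.
(8, 29): 29² ≡ 24, rhs ≡ 42 → off.
(38, 30): 30² ≡ 40, rhs ≡ 15 → off.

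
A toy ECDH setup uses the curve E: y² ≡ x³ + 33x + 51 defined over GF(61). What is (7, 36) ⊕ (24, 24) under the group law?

(21, 60)

(7, 36) + (24, 24). λ = (24 - 36)/(24 - 7) ≡ 49/17 mod 61. 17⁻¹ ≡ 18 (mod 61), so λ ≡ 28.
  x = λ² - 7 - 24 = 784 - 31 ≡ 21; y = λ·(7 - 21) - 36 ≡ 60. → (21, 60)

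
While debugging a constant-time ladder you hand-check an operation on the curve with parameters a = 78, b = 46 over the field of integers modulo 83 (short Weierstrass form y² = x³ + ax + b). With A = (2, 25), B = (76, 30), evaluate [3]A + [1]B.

(18, 12)

First 3A:
Repeated addition: build up to 3A.
2A: tangent at (2, 25): λ = (3·2² + 78)/(2·25) ≡ 7/50. 50⁻¹ ≡ 5 (mod 83), so λ ≡ 7·5 ≡ 35.
  x = λ² - 2 - 2 = 1225 - 4 ≡ 59; y = λ·(2 - 59) - 25 ≡ 55. → (59, 55)
3A: (59, 55) + (2, 25). λ = (25 - 55)/(2 - 59) ≡ 53/26 mod 83. 26⁻¹ ≡ 16 (mod 83), so λ ≡ 18.
  x = λ² - 59 - 2 = 324 - 61 ≡ 14; y = λ·(59 - 14) - 55 ≡ 8. → (14, 8)
3A = (14, 8).
Finally 3A + B:
(14, 8) + (76, 30). λ = (30 - 8)/(76 - 14) ≡ 22/62 mod 83. 62⁻¹ ≡ 79 (mod 83), so λ ≡ 78.
  x = λ² - 14 - 76 = 6084 - 90 ≡ 18; y = λ·(14 - 18) - 8 ≡ 12. → (18, 12)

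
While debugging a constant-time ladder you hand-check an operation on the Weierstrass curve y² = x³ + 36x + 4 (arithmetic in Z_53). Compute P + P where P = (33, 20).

tangent at (33, 20): λ = (3·33² + 36)/(2·20) ≡ 17/40. 40⁻¹ ≡ 4 (mod 53) since 40·4 = 160 ≡ 1, so λ ≡ 17·4 ≡ 15.
  x = λ² - 33 - 33 = 225 - 66 ≡ 0; y = λ·(33 - 0) - 20 ≡ 51. → (0, 51)

(0, 51)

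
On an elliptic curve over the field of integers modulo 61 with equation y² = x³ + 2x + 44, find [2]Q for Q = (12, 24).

tangent at (12, 24): λ = (3·12² + 2)/(2·24) ≡ 7/48. 48⁻¹ ≡ 14 (mod 61) since 48·14 = 672 ≡ 1, so λ ≡ 7·14 ≡ 37.
  x = λ² - 12 - 12 = 1369 - 24 ≡ 3; y = λ·(12 - 3) - 24 ≡ 4. → (3, 4)

(3, 4)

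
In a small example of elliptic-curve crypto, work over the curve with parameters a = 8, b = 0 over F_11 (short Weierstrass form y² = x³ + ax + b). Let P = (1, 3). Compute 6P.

Double-and-add on 6 = (110)₂. Start with P = (1, 3) for the leading 1-bit.
double: tangent at (1, 3): λ = (3·1² + 8)/(2·3) ≡ 0/6. 6⁻¹ ≡ 2 (mod 11), so λ ≡ 0·2 ≡ 0.
  x = λ² - 1 - 1 = 0 - 2 ≡ 9; y = λ·(1 - 9) - 3 ≡ 8. → (9, 8)
add P: (9, 8) + (1, 3). λ = (3 - 8)/(1 - 9) ≡ 6/3 mod 11. 3⁻¹ ≡ 4 (mod 11) since 3·4 = 12 ≡ 1, so λ ≡ 2.
  x = λ² - 9 - 1 = 4 - 10 ≡ 5; y = λ·(9 - 5) - 8 ≡ 0. → (5, 0)
double: (5, 0) + (5, 0): same x and y₁ ≡ -y₂, so the sum is the point at infinity.

O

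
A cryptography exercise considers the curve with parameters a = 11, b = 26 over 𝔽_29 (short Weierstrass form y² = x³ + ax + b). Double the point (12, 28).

tangent at (12, 28): λ = (3·12² + 11)/(2·28) ≡ 8/27. 27⁻¹ ≡ 14 (mod 29), so λ ≡ 8·14 ≡ 25.
  x = λ² - 12 - 12 = 625 - 24 ≡ 21; y = λ·(12 - 21) - 28 ≡ 8. → (21, 8)

(21, 8)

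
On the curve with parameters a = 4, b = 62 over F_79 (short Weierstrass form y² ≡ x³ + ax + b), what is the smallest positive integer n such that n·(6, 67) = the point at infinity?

2P: tangent at (6, 67): λ = (3·6² + 4)/(2·67) ≡ 33/55. 55⁻¹ ≡ 23 (mod 79), so λ ≡ 33·23 ≡ 48.
  x = λ² - 6 - 6 = 2304 - 12 ≡ 1; y = λ·(6 - 1) - 67 ≡ 15. → (1, 15)
3P: (1, 15) + (6, 67). λ = (67 - 15)/(6 - 1) ≡ 52/5 mod 79. 5⁻¹ ≡ 16 (mod 79) since 5·16 = 80 ≡ 1, so λ ≡ 42.
  x = λ² - 1 - 6 = 1764 - 7 ≡ 19; y = λ·(1 - 19) - 15 ≡ 19. → (19, 19)
4P: (19, 19) + (6, 67). λ = (67 - 19)/(6 - 19) ≡ 48/66 mod 79. 66⁻¹ ≡ 6 (mod 79), so λ ≡ 51.
  x = λ² - 19 - 6 = 2601 - 25 ≡ 48; y = λ·(19 - 48) - 19 ≡ 3. → (48, 3)
5P: (48, 3) + (6, 67). λ = (67 - 3)/(6 - 48) ≡ 64/37 mod 79. 37⁻¹ ≡ 47 (mod 79) since 37·47 = 1739 ≡ 1, so λ ≡ 6.
  x = λ² - 48 - 6 = 36 - 54 ≡ 61; y = λ·(48 - 61) - 3 ≡ 77. → (61, 77)
6P: (61, 77) + (6, 67). λ = (67 - 77)/(6 - 61) ≡ 69/24 mod 79. 24⁻¹ ≡ 56 (mod 79), so λ ≡ 72.
  x = λ² - 61 - 6 = 5184 - 67 ≡ 61; y = λ·(61 - 61) - 77 ≡ 2. → (61, 2)
7P: (61, 2) + (6, 67). λ = (67 - 2)/(6 - 61) ≡ 65/24 mod 79. 24⁻¹ ≡ 56 (mod 79) since 24·56 = 1344 ≡ 1, so λ ≡ 6.
  x = λ² - 61 - 6 = 36 - 67 ≡ 48; y = λ·(61 - 48) - 2 ≡ 76. → (48, 76)
8P: (48, 76) + (6, 67). λ = (67 - 76)/(6 - 48) ≡ 70/37 mod 79. 37⁻¹ ≡ 47 (mod 79), so λ ≡ 51.
  x = λ² - 48 - 6 = 2601 - 54 ≡ 19; y = λ·(48 - 19) - 76 ≡ 60. → (19, 60)
9P: (19, 60) + (6, 67). λ = (67 - 60)/(6 - 19) ≡ 7/66 mod 79. 66⁻¹ ≡ 6 (mod 79) since 66·6 = 396 ≡ 1, so λ ≡ 42.
  x = λ² - 19 - 6 = 1764 - 25 ≡ 1; y = λ·(19 - 1) - 60 ≡ 64. → (1, 64)
10P: (1, 64) + (6, 67). λ = (67 - 64)/(6 - 1) ≡ 3/5 mod 79. 5⁻¹ ≡ 16 (mod 79), so λ ≡ 48.
  x = λ² - 1 - 6 = 2304 - 7 ≡ 6; y = λ·(1 - 6) - 64 ≡ 12. → (6, 12)
11P: (6, 12) + (6, 67): same x and y₁ ≡ -y₂, so the sum is the point at infinity.
11P = the point at infinity, so the order is 11.

11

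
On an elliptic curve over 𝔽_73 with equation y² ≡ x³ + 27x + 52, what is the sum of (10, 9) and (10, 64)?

O

The two points share x = 10 and their y-coordinates satisfy 9 + 64 ≡ 0 (mod 73), so they are inverses. Their sum is ∞.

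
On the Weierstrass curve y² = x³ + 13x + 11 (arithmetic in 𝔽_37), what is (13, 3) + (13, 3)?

tangent at (13, 3): λ = (3·13² + 13)/(2·3) ≡ 2/6. 6⁻¹ ≡ 31 (mod 37) since 6·31 = 186 ≡ 1, so λ ≡ 2·31 ≡ 25.
  x = λ² - 13 - 13 = 625 - 26 ≡ 7; y = λ·(13 - 7) - 3 ≡ 36. → (7, 36)

(7, 36)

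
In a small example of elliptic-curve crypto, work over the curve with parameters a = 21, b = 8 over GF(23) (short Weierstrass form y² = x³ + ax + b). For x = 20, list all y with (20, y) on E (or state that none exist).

none

x³ + 21x + 8 = 8428 ≡ 10 (mod 23).
10 is a non-residue mod 23; no y exists.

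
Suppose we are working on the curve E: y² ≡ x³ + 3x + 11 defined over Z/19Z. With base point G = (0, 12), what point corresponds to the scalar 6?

(2, 14)

Double-and-add on 6 = (110)₂. Start with G = (0, 12) for the leading 1-bit.
double: tangent at (0, 12): λ = (3·0² + 3)/(2·12) ≡ 3/5. 5⁻¹ ≡ 4 (mod 19), so λ ≡ 3·4 ≡ 12.
  x = λ² - 0 - 0 = 144 - 0 ≡ 11; y = λ·(0 - 11) - 12 ≡ 8. → (11, 8)
add G: (11, 8) + (0, 12). λ = (12 - 8)/(0 - 11) ≡ 4/8 mod 19. 8⁻¹ ≡ 12 (mod 19), so λ ≡ 10.
  x = λ² - 11 - 0 = 100 - 11 ≡ 13; y = λ·(11 - 13) - 8 ≡ 10. → (13, 10)
double: tangent at (13, 10): λ = (3·13² + 3)/(2·10) ≡ 16/1. 1⁻¹ ≡ 1 (mod 19), so λ ≡ 16·1 ≡ 16.
  x = λ² - 13 - 13 = 256 - 26 ≡ 2; y = λ·(13 - 2) - 10 ≡ 14. → (2, 14)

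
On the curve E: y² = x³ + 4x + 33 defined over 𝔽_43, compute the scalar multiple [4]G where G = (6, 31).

(1, 9)

Repeated addition: build up to 4G.
2G: tangent at (6, 31): λ = (3·6² + 4)/(2·31) ≡ 26/19. 19⁻¹ ≡ 34 (mod 43), so λ ≡ 26·34 ≡ 24.
  x = λ² - 6 - 6 = 576 - 12 ≡ 5; y = λ·(6 - 5) - 31 ≡ 36. → (5, 36)
3G: (5, 36) + (6, 31). λ = (31 - 36)/(6 - 5) ≡ 38/1 mod 43. 1⁻¹ ≡ 1 (mod 43), so λ ≡ 38.
  x = λ² - 5 - 6 = 1444 - 11 ≡ 14; y = λ·(5 - 14) - 36 ≡ 9. → (14, 9)
4G: (14, 9) + (6, 31). λ = (31 - 9)/(6 - 14) ≡ 22/35 mod 43. 35⁻¹ ≡ 16 (mod 43), so λ ≡ 8.
  x = λ² - 14 - 6 = 64 - 20 ≡ 1; y = λ·(14 - 1) - 9 ≡ 9. → (1, 9)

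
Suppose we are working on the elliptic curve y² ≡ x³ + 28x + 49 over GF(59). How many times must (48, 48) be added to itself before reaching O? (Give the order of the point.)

2P: tangent at (48, 48): λ = (3·48² + 28)/(2·48) ≡ 37/37. 37⁻¹ ≡ 8 (mod 59), so λ ≡ 37·8 ≡ 1.
  x = λ² - 48 - 48 = 1 - 96 ≡ 23; y = λ·(48 - 23) - 48 ≡ 36. → (23, 36)
3P: (23, 36) + (48, 48). λ = (48 - 36)/(48 - 23) ≡ 12/25 mod 59. 25⁻¹ ≡ 26 (mod 59) since 25·26 = 650 ≡ 1, so λ ≡ 17.
  x = λ² - 23 - 48 = 289 - 71 ≡ 41; y = λ·(23 - 41) - 36 ≡ 12. → (41, 12)
4P: (41, 12) + (48, 48). λ = (48 - 12)/(48 - 41) ≡ 36/7 mod 59. 7⁻¹ ≡ 17 (mod 59), so λ ≡ 22.
  x = λ² - 41 - 48 = 484 - 89 ≡ 41; y = λ·(41 - 41) - 12 ≡ 47. → (41, 47)
5P: (41, 47) + (48, 48). λ = (48 - 47)/(48 - 41) ≡ 1/7 mod 59. 7⁻¹ ≡ 17 (mod 59), so λ ≡ 17.
  x = λ² - 41 - 48 = 289 - 89 ≡ 23; y = λ·(41 - 23) - 47 ≡ 23. → (23, 23)
6P: (23, 23) + (48, 48). λ = (48 - 23)/(48 - 23) ≡ 25/25 mod 59. 25⁻¹ ≡ 26 (mod 59), so λ ≡ 1.
  x = λ² - 23 - 48 = 1 - 71 ≡ 48; y = λ·(23 - 48) - 23 ≡ 11. → (48, 11)
7P: (48, 11) + (48, 48): same x and y₁ ≡ -y₂, so the sum is O.
7P = O, so the order is 7.

7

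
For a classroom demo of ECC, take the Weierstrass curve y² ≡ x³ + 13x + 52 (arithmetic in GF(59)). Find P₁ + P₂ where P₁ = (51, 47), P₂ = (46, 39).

(33, 29)

(51, 47) + (46, 39). λ = (39 - 47)/(46 - 51) ≡ 51/54 mod 59. 54⁻¹ ≡ 47 (mod 59) since 54·47 = 2538 ≡ 1, so λ ≡ 37.
  x = λ² - 51 - 46 = 1369 - 97 ≡ 33; y = λ·(51 - 33) - 47 ≡ 29. → (33, 29)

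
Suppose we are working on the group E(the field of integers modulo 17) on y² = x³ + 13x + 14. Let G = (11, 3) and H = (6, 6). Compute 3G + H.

(8, 16)

First 3G:
Repeated addition: build up to 3G.
2G: tangent at (11, 3): λ = (3·11² + 13)/(2·3) ≡ 2/6. 6⁻¹ ≡ 3 (mod 17) since 6·3 = 18 ≡ 1, so λ ≡ 2·3 ≡ 6.
  x = λ² - 11 - 11 = 36 - 22 ≡ 14; y = λ·(11 - 14) - 3 ≡ 13. → (14, 13)
3G: (14, 13) + (11, 3). λ = (3 - 13)/(11 - 14) ≡ 7/14 mod 17. 14⁻¹ ≡ 11 (mod 17) since 14·11 = 154 ≡ 1, so λ ≡ 9.
  x = λ² - 14 - 11 = 81 - 25 ≡ 5; y = λ·(14 - 5) - 13 ≡ 0. → (5, 0)
3G = (5, 0).
Finally 3G + H:
(5, 0) + (6, 6). λ = (6 - 0)/(6 - 5) ≡ 6/1 mod 17. 1⁻¹ ≡ 1 (mod 17) since 1·1 = 1 ≡ 1, so λ ≡ 6.
  x = λ² - 5 - 6 = 36 - 11 ≡ 8; y = λ·(5 - 8) - 0 ≡ 16. → (8, 16)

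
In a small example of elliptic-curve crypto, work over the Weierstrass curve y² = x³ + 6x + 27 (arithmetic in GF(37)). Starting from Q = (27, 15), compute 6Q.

(20, 9)

Repeated addition: build up to 6Q.
2Q: tangent at (27, 15): λ = (3·27² + 6)/(2·15) ≡ 10/30. 30⁻¹ ≡ 21 (mod 37), so λ ≡ 10·21 ≡ 25.
  x = λ² - 27 - 27 = 625 - 54 ≡ 16; y = λ·(27 - 16) - 15 ≡ 1. → (16, 1)
3Q: (16, 1) + (27, 15). λ = (15 - 1)/(27 - 16) ≡ 14/11 mod 37. 11⁻¹ ≡ 27 (mod 37) since 11·27 = 297 ≡ 1, so λ ≡ 8.
  x = λ² - 16 - 27 = 64 - 43 ≡ 21; y = λ·(16 - 21) - 1 ≡ 33. → (21, 33)
4Q: (21, 33) + (27, 15). λ = (15 - 33)/(27 - 21) ≡ 19/6 mod 37. 6⁻¹ ≡ 31 (mod 37), so λ ≡ 34.
  x = λ² - 21 - 27 = 1156 - 48 ≡ 35; y = λ·(21 - 35) - 33 ≡ 9. → (35, 9)
5Q: (35, 9) + (27, 15). λ = (15 - 9)/(27 - 35) ≡ 6/29 mod 37. 29⁻¹ ≡ 23 (mod 37), so λ ≡ 27.
  x = λ² - 35 - 27 = 729 - 62 ≡ 1; y = λ·(35 - 1) - 9 ≡ 21. → (1, 21)
6Q: (1, 21) + (27, 15). λ = (15 - 21)/(27 - 1) ≡ 31/26 mod 37. 26⁻¹ ≡ 10 (mod 37), so λ ≡ 14.
  x = λ² - 1 - 27 = 196 - 28 ≡ 20; y = λ·(1 - 20) - 21 ≡ 9. → (20, 9)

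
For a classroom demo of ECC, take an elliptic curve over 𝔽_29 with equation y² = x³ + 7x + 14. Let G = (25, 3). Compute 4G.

(11, 28)

Repeated addition: build up to 4G.
2G: tangent at (25, 3): λ = (3·25² + 7)/(2·3) ≡ 26/6. 6⁻¹ ≡ 5 (mod 29) since 6·5 = 30 ≡ 1, so λ ≡ 26·5 ≡ 14.
  x = λ² - 25 - 25 = 196 - 50 ≡ 1; y = λ·(25 - 1) - 3 ≡ 14. → (1, 14)
3G: (1, 14) + (25, 3). λ = (3 - 14)/(25 - 1) ≡ 18/24 mod 29. 24⁻¹ ≡ 23 (mod 29) since 24·23 = 552 ≡ 1, so λ ≡ 8.
  x = λ² - 1 - 25 = 64 - 26 ≡ 9; y = λ·(1 - 9) - 14 ≡ 9. → (9, 9)
4G: (9, 9) + (25, 3). λ = (3 - 9)/(25 - 9) ≡ 23/16 mod 29. 16⁻¹ ≡ 20 (mod 29) since 16·20 = 320 ≡ 1, so λ ≡ 25.
  x = λ² - 9 - 25 = 625 - 34 ≡ 11; y = λ·(9 - 11) - 9 ≡ 28. → (11, 28)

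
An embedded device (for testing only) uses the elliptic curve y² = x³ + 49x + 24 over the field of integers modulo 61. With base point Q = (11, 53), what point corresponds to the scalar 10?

(6, 31)

Double-and-add on 10 = (1010)₂. Start with Q = (11, 53) for the leading 1-bit.
double: tangent at (11, 53): λ = (3·11² + 49)/(2·53) ≡ 46/45. 45⁻¹ ≡ 19 (mod 61) since 45·19 = 855 ≡ 1, so λ ≡ 46·19 ≡ 20.
  x = λ² - 11 - 11 = 400 - 22 ≡ 12; y = λ·(11 - 12) - 53 ≡ 49. → (12, 49)
double: tangent at (12, 49): λ = (3·12² + 49)/(2·49) ≡ 54/37. 37⁻¹ ≡ 33 (mod 61), so λ ≡ 54·33 ≡ 13.
  x = λ² - 12 - 12 = 169 - 24 ≡ 23; y = λ·(12 - 23) - 49 ≡ 52. → (23, 52)
add Q: (23, 52) + (11, 53). λ = (53 - 52)/(11 - 23) ≡ 1/49 mod 61. 49⁻¹ ≡ 5 (mod 61) since 49·5 = 245 ≡ 1, so λ ≡ 5.
  x = λ² - 23 - 11 = 25 - 34 ≡ 52; y = λ·(23 - 52) - 52 ≡ 47. → (52, 47)
double: tangent at (52, 47): λ = (3·52² + 49)/(2·47) ≡ 48/33. 33⁻¹ ≡ 37 (mod 61) since 33·37 = 1221 ≡ 1, so λ ≡ 48·37 ≡ 7.
  x = λ² - 52 - 52 = 49 - 104 ≡ 6; y = λ·(52 - 6) - 47 ≡ 31. → (6, 31)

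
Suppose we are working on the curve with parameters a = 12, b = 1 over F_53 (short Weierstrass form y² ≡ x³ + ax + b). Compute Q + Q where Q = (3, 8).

tangent at (3, 8): λ = (3·3² + 12)/(2·8) ≡ 39/16. 16⁻¹ ≡ 10 (mod 53), so λ ≡ 39·10 ≡ 19.
  x = λ² - 3 - 3 = 361 - 6 ≡ 37; y = λ·(3 - 37) - 8 ≡ 35. → (37, 35)

(37, 35)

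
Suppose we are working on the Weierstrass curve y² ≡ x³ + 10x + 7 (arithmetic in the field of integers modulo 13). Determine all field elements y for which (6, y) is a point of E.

x³ + 10x + 7 = 283 ≡ 10 (mod 13).
Square roots of 10 mod 13: 6 and 7 (since 6² = 36 ≡ 10).

6, 7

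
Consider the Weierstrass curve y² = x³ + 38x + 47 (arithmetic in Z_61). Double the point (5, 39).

tangent at (5, 39): λ = (3·5² + 38)/(2·39) ≡ 52/17. 17⁻¹ ≡ 18 (mod 61) since 17·18 = 306 ≡ 1, so λ ≡ 52·18 ≡ 21.
  x = λ² - 5 - 5 = 441 - 10 ≡ 4; y = λ·(5 - 4) - 39 ≡ 43. → (4, 43)

(4, 43)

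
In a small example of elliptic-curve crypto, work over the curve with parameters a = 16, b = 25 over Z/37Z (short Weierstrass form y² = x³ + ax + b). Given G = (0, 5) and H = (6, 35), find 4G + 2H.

(0, 32)

First 4G:
Double-and-add on 4 = (100)₂. Start with G = (0, 5) for the leading 1-bit.
double: tangent at (0, 5): λ = (3·0² + 16)/(2·5) ≡ 16/10. 10⁻¹ ≡ 26 (mod 37), so λ ≡ 16·26 ≡ 9.
  x = λ² - 0 - 0 = 81 - 0 ≡ 7; y = λ·(0 - 7) - 5 ≡ 6. → (7, 6)
double: tangent at (7, 6): λ = (3·7² + 16)/(2·6) ≡ 15/12. 12⁻¹ ≡ 34 (mod 37), so λ ≡ 15·34 ≡ 29.
  x = λ² - 7 - 7 = 841 - 14 ≡ 13; y = λ·(7 - 13) - 6 ≡ 5. → (13, 5)
4G = (13, 5).
Next 2H:
Repeated addition: build up to 2H.
2H: tangent at (6, 35): λ = (3·6² + 16)/(2·35) ≡ 13/33. 33⁻¹ ≡ 9 (mod 37) since 33·9 = 297 ≡ 1, so λ ≡ 13·9 ≡ 6.
  x = λ² - 6 - 6 = 36 - 12 ≡ 24; y = λ·(6 - 24) - 35 ≡ 5. → (24, 5)
2H = (24, 5).
Finally 4G + 2H:
(13, 5) + (24, 5). λ = (5 - 5)/(24 - 13) ≡ 0/11 mod 37. 11⁻¹ ≡ 27 (mod 37) since 11·27 = 297 ≡ 1, so λ ≡ 0.
  x = λ² - 13 - 24 = 0 - 37 ≡ 0; y = λ·(13 - 0) - 5 ≡ 32. → (0, 32)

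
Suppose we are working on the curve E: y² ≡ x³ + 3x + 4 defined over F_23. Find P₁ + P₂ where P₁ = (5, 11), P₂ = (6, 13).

(16, 13)

(5, 11) + (6, 13). λ = (13 - 11)/(6 - 5) ≡ 2/1 mod 23. 1⁻¹ ≡ 1 (mod 23), so λ ≡ 2.
  x = λ² - 5 - 6 = 4 - 11 ≡ 16; y = λ·(5 - 16) - 11 ≡ 13. → (16, 13)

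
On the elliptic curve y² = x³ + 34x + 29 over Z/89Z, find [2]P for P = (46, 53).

tangent at (46, 53): λ = (3·46² + 34)/(2·53) ≡ 63/17. 17⁻¹ ≡ 21 (mod 89), so λ ≡ 63·21 ≡ 77.
  x = λ² - 46 - 46 = 5929 - 92 ≡ 52; y = λ·(46 - 52) - 53 ≡ 19. → (52, 19)

(52, 19)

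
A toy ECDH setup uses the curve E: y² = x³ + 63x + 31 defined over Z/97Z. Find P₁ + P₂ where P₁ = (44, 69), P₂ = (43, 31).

(44, 69) + (43, 31). λ = (31 - 69)/(43 - 44) ≡ 59/96 mod 97. 96⁻¹ ≡ 96 (mod 97), so λ ≡ 38.
  x = λ² - 44 - 43 = 1444 - 87 ≡ 96; y = λ·(44 - 96) - 69 ≡ 89. → (96, 89)

(96, 89)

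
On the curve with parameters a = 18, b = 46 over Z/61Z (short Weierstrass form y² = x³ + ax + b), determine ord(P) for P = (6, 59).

2P: tangent at (6, 59): λ = (3·6² + 18)/(2·59) ≡ 4/57. 57⁻¹ ≡ 15 (mod 61), so λ ≡ 4·15 ≡ 60.
  x = λ² - 6 - 6 = 3600 - 12 ≡ 50; y = λ·(6 - 50) - 59 ≡ 46. → (50, 46)
3P: (50, 46) + (6, 59). λ = (59 - 46)/(6 - 50) ≡ 13/17 mod 61. 17⁻¹ ≡ 18 (mod 61), so λ ≡ 51.
  x = λ² - 50 - 6 = 2601 - 56 ≡ 44; y = λ·(50 - 44) - 46 ≡ 16. → (44, 16)
4P: (44, 16) + (6, 59). λ = (59 - 16)/(6 - 44) ≡ 43/23 mod 61. 23⁻¹ ≡ 8 (mod 61) since 23·8 = 184 ≡ 1, so λ ≡ 39.
  x = λ² - 44 - 6 = 1521 - 50 ≡ 7; y = λ·(44 - 7) - 16 ≡ 24. → (7, 24)
5P: (7, 24) + (6, 59). λ = (59 - 24)/(6 - 7) ≡ 35/60 mod 61. 60⁻¹ ≡ 60 (mod 61), so λ ≡ 26.
  x = λ² - 7 - 6 = 676 - 13 ≡ 53; y = λ·(7 - 53) - 24 ≡ 0. → (53, 0)
6P: (53, 0) + (6, 59). λ = (59 - 0)/(6 - 53) ≡ 59/14 mod 61. 14⁻¹ ≡ 48 (mod 61), so λ ≡ 26.
  x = λ² - 53 - 6 = 676 - 59 ≡ 7; y = λ·(53 - 7) - 0 ≡ 37. → (7, 37)
7P: (7, 37) + (6, 59). λ = (59 - 37)/(6 - 7) ≡ 22/60 mod 61. 60⁻¹ ≡ 60 (mod 61), so λ ≡ 39.
  x = λ² - 7 - 6 = 1521 - 13 ≡ 44; y = λ·(7 - 44) - 37 ≡ 45. → (44, 45)
8P: (44, 45) + (6, 59). λ = (59 - 45)/(6 - 44) ≡ 14/23 mod 61. 23⁻¹ ≡ 8 (mod 61), so λ ≡ 51.
  x = λ² - 44 - 6 = 2601 - 50 ≡ 50; y = λ·(44 - 50) - 45 ≡ 15. → (50, 15)
9P: (50, 15) + (6, 59). λ = (59 - 15)/(6 - 50) ≡ 44/17 mod 61. 17⁻¹ ≡ 18 (mod 61) since 17·18 = 306 ≡ 1, so λ ≡ 60.
  x = λ² - 50 - 6 = 3600 - 56 ≡ 6; y = λ·(50 - 6) - 15 ≡ 2. → (6, 2)
10P: (6, 2) + (6, 59): same x and y₁ ≡ -y₂, so the sum is ∞.
10P = ∞, so the order is 10.

10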